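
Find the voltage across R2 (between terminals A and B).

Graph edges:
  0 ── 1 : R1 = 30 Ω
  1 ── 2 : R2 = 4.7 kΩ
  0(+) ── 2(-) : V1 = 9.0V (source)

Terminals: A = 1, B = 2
R1 and R2 are in series across V1 (node 0 → node 1 → node 2), and the output A–B is taken across R2, so this is a voltage divider.
Series current: I = V1/(R1 + R2) = 9/(30 + 4700) = 9/4730 = 0.001903 A
V_R2 = I × R2 = V1 × R2/(R1 + R2) = 9 × 4700/4730 = 8.943 V

Final answer: 8.943 V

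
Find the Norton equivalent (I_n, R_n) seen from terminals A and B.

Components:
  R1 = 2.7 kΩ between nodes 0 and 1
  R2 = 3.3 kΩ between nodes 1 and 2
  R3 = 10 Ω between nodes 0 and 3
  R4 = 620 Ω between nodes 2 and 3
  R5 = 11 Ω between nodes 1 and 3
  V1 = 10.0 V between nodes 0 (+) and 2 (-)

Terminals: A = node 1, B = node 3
Find the Thévenin equivalent first; then I_n = V_th/R_th and R_n = R_th.
Step 1 — V_th is the open-circuit voltage V_A - V_B (nothing connected across the terminals).
Nodal analysis, taking node 2 as the 0 V reference.
Source V1 fixes V_0 = 10 V.
KCL at each unknown node (sum of currents leaving = 0; resistances in Ω):
  Node 1: (V_1 - 10)/2700 + (V_1 - 0)/3300 + (V_1 - V_3)/11 = 0
  Node 3: (V_3 - 10)/10 + (V_3 - 0)/620 + (V_3 - V_1)/11 = 0
Collecting terms (coefficients in siemens):
  0.09158·V_1 - 0.09091·V_3 = 0.003704
  0.1925·V_3 - 0.09091·V_1 = 1
Determinant D = (0.09158)(0.1925) - (-0.09091)(-0.09091) = 0.009367
V_1 = [(0.003704)(0.1925) - (-0.09091)(1)]/D = 9.781 V
V_3 = [(0.09158)(1) - (0.003704)(-0.09091)]/D = 9.813 V
V_th = V_1 - V_3 = 9.781 - 9.813 = -0.03171 V
Step 2 — R_th: zero the source — replace V1 by a short circuit (node 2 merges into node 0) — and find the resistance seen between A (node 1) and B (node 3).
Reduce the network between node 1 (A) and node 3 (B) by series/parallel combination:
  Rp1 = R1 ‖ R2 (parallel, both between nodes 0 and 1) = 1/(1/2700 + 1/3300) = 1485 Ω
  Rp2 = R3 ‖ R4 (parallel, both between nodes 0 and 3) = 1/(1/10 + 1/620) = 9.841 Ω
  Rs1 = Rp1 + Rp2 (series, joined only at node 0) = 1485 + 9.841 = 1495 Ω
  Rp3 = R5 ‖ Rs1 (parallel, both between nodes 1 and 3) = 1/(1/11 + 1/1495) = 10.92 Ω
R_th = 10.92 Ω
I_n = V_th/R_th = -0.03171/10.92 = -0.002904 A, and R_n = R_th = 10.92 Ω

Final answer: I_n = -0.002904 A, R_n = 10.92 Ω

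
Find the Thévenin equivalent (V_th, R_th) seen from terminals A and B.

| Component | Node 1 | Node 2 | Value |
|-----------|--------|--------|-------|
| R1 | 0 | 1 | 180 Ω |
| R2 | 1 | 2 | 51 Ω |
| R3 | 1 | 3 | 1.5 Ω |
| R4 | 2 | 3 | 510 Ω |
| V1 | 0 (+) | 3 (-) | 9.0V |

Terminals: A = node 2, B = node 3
Step 1 — V_th is the open-circuit voltage V_A - V_B (nothing connected across the terminals).
Nodal analysis, taking node 3 as the 0 V reference.
Source V1 fixes V_0 = 9 V.
KCL at each unknown node (sum of currents leaving = 0; resistances in Ω):
  Node 1: (V_1 - 9)/180 + (V_1 - V_2)/51 + (V_1 - 0)/1.5 = 0
  Node 2: (V_2 - V_1)/51 + (V_2 - 0)/510 = 0
Collecting terms (coefficients in siemens):
  0.6918·V_1 - 0.01961·V_2 = 0.05
  0.02157·V_2 - 0.01961·V_1 = 0
Determinant D = (0.6918)(0.02157) - (-0.01961)(-0.01961) = 0.01454
V_1 = [(0.05)(0.02157) - (-0.01961)(0)]/D = 0.07418 V
V_2 = [(0.6918)(0) - (0.05)(-0.01961)]/D = 0.06744 V
V_th = V_2 - V_3 = 0.06744 - 0 = 0.06744 V
Step 2 — R_th: zero the source — replace V1 by a short circuit (node 3 merges into node 0) — and find the resistance seen between A (node 2) and B (node 0).
Reduce the network between node 2 (A) and node 0 (B) by series/parallel combination:
  Rp1 = R1 ‖ R3 (parallel, both between nodes 0 and 1) = 1/(1/180 + 1/1.5) = 1.488 Ω
  Rs1 = R2 + Rp1 (series, joined only at node 1) = 51 + 1.488 = 52.49 Ω
  Rp2 = R4 ‖ Rs1 (parallel, both between nodes 0 and 2) = 1/(1/510 + 1/52.49) = 47.59 Ω
R_th = 47.59 Ω

Final answer: V_th = 0.06744 V, R_th = 47.59 Ω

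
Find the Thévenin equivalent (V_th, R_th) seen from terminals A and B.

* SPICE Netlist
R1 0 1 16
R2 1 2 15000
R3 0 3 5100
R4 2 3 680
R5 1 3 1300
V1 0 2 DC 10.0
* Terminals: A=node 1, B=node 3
Step 1 — V_th is the open-circuit voltage V_A - V_B (nothing connected across the terminals).
Nodal analysis, taking node 2 as the 0 V reference.
Source V1 fixes V_0 = 10 V.
KCL at each unknown node (sum of currents leaving = 0; resistances in Ω):
  Node 1: (V_1 - 10)/16 + (V_1 - 0)/15000 + (V_1 - V_3)/1300 = 0
  Node 3: (V_3 - 10)/5100 + (V_3 - 0)/680 + (V_3 - V_1)/1300 = 0
Collecting terms (coefficients in siemens):
  0.06334·V_1 - 0.0007692·V_3 = 0.625
  0.002436·V_3 - 0.0007692·V_1 = 0.001961
Determinant D = (0.06334)(0.002436) - (-0.0007692)(-0.0007692) = 0.0001537
V_1 = [(0.625)(0.002436) - (-0.0007692)(0.001961)]/D = 9.916 V
V_3 = [(0.06334)(0.001961) - (0.625)(-0.0007692)]/D = 3.936 V
V_th = V_1 - V_3 = 9.916 - 3.936 = 5.98 V
Step 2 — R_th: zero the source — replace V1 by a short circuit (node 2 merges into node 0) — and find the resistance seen between A (node 1) and B (node 3).
Reduce the network between node 1 (A) and node 3 (B) by series/parallel combination:
  Rp1 = R1 ‖ R2 (parallel, both between nodes 0 and 1) = 1/(1/16 + 1/15000) = 15.98 Ω
  Rp2 = R3 ‖ R4 (parallel, both between nodes 0 and 3) = 1/(1/5100 + 1/680) = 600 Ω
  Rs1 = Rp1 + Rp2 (series, joined only at node 0) = 15.98 + 600 = 616 Ω
  Rp3 = R5 ‖ Rs1 (parallel, both between nodes 1 and 3) = 1/(1/1300 + 1/616) = 417.9 Ω
R_th = 417.9 Ω

Final answer: V_th = 5.98 V, R_th = 417.9 Ω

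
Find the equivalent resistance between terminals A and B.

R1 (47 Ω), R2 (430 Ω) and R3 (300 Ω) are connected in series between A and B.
Reduce the network between node 0 (A) and node 3 (B) by series/parallel combination:
  Rs1 = R1 + R2 (series, joined only at node 1) = 47 + 430 = 477 Ω
  Rs2 = R3 + Rs1 (series, joined only at node 2) = 300 + 477 = 777 Ω
R_eq = 777 Ω

Final answer: 777 Ω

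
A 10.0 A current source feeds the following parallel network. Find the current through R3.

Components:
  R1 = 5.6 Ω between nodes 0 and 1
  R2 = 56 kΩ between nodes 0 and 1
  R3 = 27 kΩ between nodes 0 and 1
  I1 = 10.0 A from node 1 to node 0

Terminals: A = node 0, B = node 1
All resistors sit directly between nodes 0 and 1, so they are in parallel and share one voltage V; the full source current 10 A splits among them.
1/R_par = 1/5.6 + 1/56000 + 1/27000 = 0.1786 S  =>  R_par = 5.598 Ω
V = I × R_par = 10 × 5.598 = 55.98 V
I_R3 = V/R3 = 55.98/27000 = 0.002073 A

Final answer: 0.002073 A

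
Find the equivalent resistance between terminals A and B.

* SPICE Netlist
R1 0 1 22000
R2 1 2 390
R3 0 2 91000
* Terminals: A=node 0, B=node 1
Reduce the network between node 0 (A) and node 1 (B) by series/parallel combination:
  Rs1 = R3 + R2 (series, joined only at node 2) = 91000 + 390 = 91390 Ω
  Rp1 = R1 ‖ Rs1 (parallel, both between nodes 0 and 1) = 1/(1/22000 + 1/91390) = 17730 Ω
R_eq = 17.73 kΩ

Final answer: 17.73 kΩ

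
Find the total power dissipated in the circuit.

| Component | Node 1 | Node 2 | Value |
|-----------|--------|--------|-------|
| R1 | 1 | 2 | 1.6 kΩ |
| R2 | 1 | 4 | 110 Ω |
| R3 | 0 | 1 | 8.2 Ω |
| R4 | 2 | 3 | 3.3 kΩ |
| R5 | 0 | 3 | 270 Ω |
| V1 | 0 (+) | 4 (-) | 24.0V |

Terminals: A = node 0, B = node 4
Nodal analysis, taking node 4 as the 0 V reference.
Source V1 fixes V_0 = 24 V.
KCL at each unknown node (sum of currents leaving = 0; resistances in Ω):
  Node 1: (V_1 - V_2)/1600 + (V_1 - 0)/110 + (V_1 - 24)/8.2 = 0
  Node 2: (V_2 - V_1)/1600 + (V_2 - V_3)/3300 = 0
  Node 3: (V_3 - V_2)/3300 + (V_3 - 24)/270 = 0
Collecting terms (coefficients in siemens):
  0.1317·V_1 - 0.000625·V_2 = 2.927
  0.000928·V_2 - 0.000625·V_1 - 0.000303·V_3 = 0
  0.004007·V_3 - 0.000303·V_2 = 0.08889
Solving these 3 simultaneous equations (Gaussian elimination) gives:
  V_1 = 22.34 V, V_2 = 22.85 V, V_3 = 23.91 V
Power in each resistor, P = (ΔV)²/R:
  P_R1 = (22.34 - 22.85)²/1600 = 0.0001655 W
  P_R2 = (22.34 - 0)²/110 = 4.536 W
  P_R3 = (24 - 22.34)²/8.2 = 0.3371 W
  P_R4 = (22.85 - 23.91)²/3300 = 0.0003412 W
  P_R5 = (24 - 23.91)²/270 = 0.00002792 W
P_total = P_R1 + P_R2 + P_R3 + P_R4 + P_R5 = 4.874 W

Final answer: 4.874 W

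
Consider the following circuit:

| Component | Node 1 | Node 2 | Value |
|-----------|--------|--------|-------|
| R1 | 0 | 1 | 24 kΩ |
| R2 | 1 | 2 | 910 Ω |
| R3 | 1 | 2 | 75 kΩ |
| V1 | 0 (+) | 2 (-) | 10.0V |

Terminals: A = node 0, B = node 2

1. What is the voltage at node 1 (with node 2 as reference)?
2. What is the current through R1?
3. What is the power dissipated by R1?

Nodal analysis, taking node 2 as the 0 V reference.
Source V1 fixes V_0 = 10 V.
KCL at each unknown node (sum of currents leaving = 0; resistances in Ω):
  Node 1: (V_1 - 10)/24000 + (V_1 - 0)/910 + (V_1 - 0)/75000 = 0
Collecting terms: 0.001154 × V_1 = 0.0004167  =>  V_1 = 0.3611 V
Part 1:
  Read off the nodal solution: V_1 = 0.3611 V
Part 2:
  I_R1 = (V_0 - V_1)/R1 = (10 - 0.3611)/24000 = 0.0004016 A
  Magnitude: I_R1 = 0.0004016 A
Part 3:
  I_R1 = (V_0 - V_1)/R1 = (10 - 0.3611)/24000 = 0.0004016 A
  P_R1 = I_R1² × R1 = (0.0004016)² × 24000 = 0.003871 W

Final answers:
1. V_1 = 0.3611 V
2. I_R1 = 0.0004016 A
3. P_R1 = 0.003871 W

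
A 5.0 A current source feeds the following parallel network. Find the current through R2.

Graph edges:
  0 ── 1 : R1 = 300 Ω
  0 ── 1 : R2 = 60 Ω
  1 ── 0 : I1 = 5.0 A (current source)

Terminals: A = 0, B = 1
All resistors sit directly between nodes 0 and 1, so they are in parallel and share one voltage V; the full source current 5 A splits among them.
1/R_par = 1/300 + 1/60 = 0.02 S  =>  R_par = 50 Ω
V = I × R_par = 5 × 50 = 250 V
I_R2 = V/R2 = 250/60 = 4.167 A

Final answer: 4.167 A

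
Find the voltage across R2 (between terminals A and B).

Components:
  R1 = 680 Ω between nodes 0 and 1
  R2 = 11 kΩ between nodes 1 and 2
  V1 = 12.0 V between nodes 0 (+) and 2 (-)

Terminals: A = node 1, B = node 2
R1 and R2 are in series across V1 (node 0 → node 1 → node 2), and the output A–B is taken across R2, so this is a voltage divider.
Series current: I = V1/(R1 + R2) = 12/(680 + 11000) = 12/11680 = 0.001027 A
V_R2 = I × R2 = V1 × R2/(R1 + R2) = 12 × 11000/11680 = 11.3 V

Final answer: 11.3 V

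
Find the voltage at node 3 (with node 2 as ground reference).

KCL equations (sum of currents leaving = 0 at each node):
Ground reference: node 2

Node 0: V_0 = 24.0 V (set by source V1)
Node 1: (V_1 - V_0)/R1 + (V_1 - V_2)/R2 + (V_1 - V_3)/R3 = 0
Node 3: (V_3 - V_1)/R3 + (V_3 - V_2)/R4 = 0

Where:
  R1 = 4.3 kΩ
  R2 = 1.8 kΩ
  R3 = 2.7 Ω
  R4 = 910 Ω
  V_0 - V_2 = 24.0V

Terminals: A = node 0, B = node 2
Nodal analysis, taking node 2 as the 0 V reference.
Source V1 fixes V_0 = 24 V.
KCL at each unknown node (sum of currents leaving = 0; resistances in Ω):
  Node 1: (V_1 - 24)/4300 + (V_1 - 0)/1800 + (V_1 - V_3)/2.7 = 0
  Node 3: (V_3 - V_1)/2.7 + (V_3 - 0)/910 = 0
Collecting terms (coefficients in siemens):
  0.3712·V_1 - 0.3704·V_3 = 0.005581
  0.3715·V_3 - 0.3704·V_1 = 0
Determinant D = (0.3712)(0.3715) - (-0.3704)(-0.3704) = 0.0006998
V_1 = [(0.005581)(0.3715) - (-0.3704)(0)]/D = 2.963 V
V_3 = [(0.3712)(0) - (0.005581)(-0.3704)]/D = 2.954 V
The requested potential is V_3 = 2.954 V.

Final answer: V_3 = 2.954 V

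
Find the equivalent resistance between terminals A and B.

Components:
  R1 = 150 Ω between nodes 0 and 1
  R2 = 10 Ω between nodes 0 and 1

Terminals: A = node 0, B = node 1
Reduce the network between node 0 (A) and node 1 (B) by series/parallel combination:
  Rp1 = R1 ‖ R2 (parallel, both between nodes 0 and 1) = 1/(1/150 + 1/10) = 9.375 Ω
R_eq = 9.375 Ω

Final answer: 9.375 Ω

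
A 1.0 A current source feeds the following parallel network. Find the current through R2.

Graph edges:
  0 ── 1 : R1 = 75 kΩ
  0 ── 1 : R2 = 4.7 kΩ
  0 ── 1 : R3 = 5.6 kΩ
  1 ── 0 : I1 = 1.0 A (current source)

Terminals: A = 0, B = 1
All resistors sit directly between nodes 0 and 1, so they are in parallel and share one voltage V; the full source current 1 A splits among them.
1/R_par = 1/75000 + 1/4700 + 1/5600 = 0.0004047 S  =>  R_par = 2471 Ω
V = I × R_par = 1 × 2471 = 2471 V
I_R2 = V/R2 = 2471/4700 = 0.5258 A

Final answer: 0.5258 A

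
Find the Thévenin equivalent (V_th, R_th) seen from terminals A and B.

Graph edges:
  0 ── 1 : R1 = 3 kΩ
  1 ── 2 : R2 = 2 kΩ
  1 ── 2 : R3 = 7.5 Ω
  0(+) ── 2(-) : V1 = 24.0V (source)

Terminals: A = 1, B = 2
Step 1 — V_th is the open-circuit voltage V_A - V_B (nothing connected across the terminals).
Nodal analysis, taking node 2 as the 0 V reference.
Source V1 fixes V_0 = 24 V.
KCL at each unknown node (sum of currents leaving = 0; resistances in Ω):
  Node 1: (V_1 - 24)/3000 + (V_1 - 0)/2000 + (V_1 - 0)/7.5 = 0
Collecting terms: 0.1342 × V_1 = 0.008  =>  V_1 = 0.05963 V
V_th = V_1 - V_2 = 0.05963 - 0 = 0.05963 V
Step 2 — R_th: zero the source — replace V1 by a short circuit (node 2 merges into node 0) — and find the resistance seen between A (node 1) and B (node 0).
Reduce the network between node 1 (A) and node 0 (B) by series/parallel combination:
  Rp1 = R1 ‖ R2 ‖ R3 (parallel, all between nodes 0 and 1) = 1/(1/3000 + 1/2000 + 1/7.5) = 7.453 Ω
R_th = 7.453 Ω

Final answer: V_th = 0.05963 V, R_th = 7.453 Ω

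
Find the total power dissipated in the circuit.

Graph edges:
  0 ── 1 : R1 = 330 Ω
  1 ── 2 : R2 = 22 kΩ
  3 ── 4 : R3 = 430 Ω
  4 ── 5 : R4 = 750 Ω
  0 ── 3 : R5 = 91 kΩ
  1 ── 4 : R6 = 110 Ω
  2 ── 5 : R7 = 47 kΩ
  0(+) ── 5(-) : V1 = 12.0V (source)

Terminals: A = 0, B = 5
Nodal analysis, taking node 5 as the 0 V reference.
Source V1 fixes V_0 = 12 V.
KCL at each unknown node (sum of currents leaving = 0; resistances in Ω):
  Node 1: (V_1 - 12)/330 + (V_1 - V_2)/22000 + (V_1 - V_4)/110 = 0
  Node 2: (V_2 - V_1)/22000 + (V_2 - 0)/47000 = 0
  Node 3: (V_3 - V_4)/430 + (V_3 - 12)/91000 = 0
  Node 4: (V_4 - V_3)/430 + (V_4 - 0)/750 + (V_4 - V_1)/110 = 0
Collecting terms (coefficients in siemens):
  0.01217·V_1 - 0.00004545·V_2 - 0.009091·V_4 = 0.03636
  0.00006673·V_2 - 0.00004545·V_1 = 0
  0.002337·V_3 - 0.002326·V_4 = 0.0001319
  0.01275·V_4 - 0.009091·V_1 - 0.002326·V_3 = 0
Solving these 4 simultaneous equations (Gaussian elimination) gives:
  V_1 = 8.652 V, V_2 = 5.894 V, V_3 = 7.571 V, V_4 = 7.55 V
Power in each resistor, P = (ΔV)²/R:
  P_R1 = (12 - 8.652)²/330 = 0.03396 W
  P_R2 = (8.652 - 5.894)²/22000 = 0.0003459 W
  P_R3 = (7.571 - 7.55)²/430 = 0.000001018 W
  P_R4 = (7.55 - 0)²/750 = 0.07601 W
  P_R5 = (12 - 7.571)²/91000 = 0.0002155 W
  P_R6 = (8.652 - 7.55)²/110 = 0.01104 W
  P_R7 = (5.894 - 0)²/47000 = 0.0007391 W
P_total = P_R1 + P_R2 + P_R3 + P_R4 + P_R5 + P_R6 + P_R7 = 0.1223 W

Final answer: 0.1223 W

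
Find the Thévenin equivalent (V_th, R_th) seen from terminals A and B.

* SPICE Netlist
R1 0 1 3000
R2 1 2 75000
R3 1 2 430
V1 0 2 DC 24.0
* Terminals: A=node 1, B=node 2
Step 1 — V_th is the open-circuit voltage V_A - V_B (nothing connected across the terminals).
Nodal analysis, taking node 2 as the 0 V reference.
Source V1 fixes V_0 = 24 V.
KCL at each unknown node (sum of currents leaving = 0; resistances in Ω):
  Node 1: (V_1 - 24)/3000 + (V_1 - 0)/75000 + (V_1 - 0)/430 = 0
Collecting terms: 0.002672 × V_1 = 0.008  =>  V_1 = 2.994 V
V_th = V_1 - V_2 = 2.994 - 0 = 2.994 V
Step 2 — R_th: zero the source — replace V1 by a short circuit (node 2 merges into node 0) — and find the resistance seen between A (node 1) and B (node 0).
Reduce the network between node 1 (A) and node 0 (B) by series/parallel combination:
  Rp1 = R1 ‖ R2 ‖ R3 (parallel, all between nodes 0 and 1) = 1/(1/3000 + 1/75000 + 1/430) = 374.2 Ω
R_th = 374.2 Ω

Final answer: V_th = 2.994 V, R_th = 374.2 Ω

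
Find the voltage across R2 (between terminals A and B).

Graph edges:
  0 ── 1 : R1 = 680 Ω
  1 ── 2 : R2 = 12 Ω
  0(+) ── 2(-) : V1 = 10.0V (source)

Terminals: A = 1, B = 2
R1 and R2 are in series across V1 (node 0 → node 1 → node 2), and the output A–B is taken across R2, so this is a voltage divider.
Series current: I = V1/(R1 + R2) = 10/(680 + 12) = 10/692 = 0.01445 A
V_R2 = I × R2 = V1 × R2/(R1 + R2) = 10 × 12/692 = 0.1734 V

Final answer: 0.1734 V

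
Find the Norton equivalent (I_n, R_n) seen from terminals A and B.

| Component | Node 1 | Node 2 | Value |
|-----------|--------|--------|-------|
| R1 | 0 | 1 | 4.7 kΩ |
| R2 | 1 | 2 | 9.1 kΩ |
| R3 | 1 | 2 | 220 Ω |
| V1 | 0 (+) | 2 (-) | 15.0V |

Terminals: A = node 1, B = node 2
Find the Thévenin equivalent first; then I_n = V_th/R_th and R_n = R_th.
Step 1 — V_th is the open-circuit voltage V_A - V_B (nothing connected across the terminals).
Nodal analysis, taking node 2 as the 0 V reference.
Source V1 fixes V_0 = 15 V.
KCL at each unknown node (sum of currents leaving = 0; resistances in Ω):
  Node 1: (V_1 - 15)/4700 + (V_1 - 0)/9100 + (V_1 - 0)/220 = 0
Collecting terms: 0.004868 × V_1 = 0.003191  =>  V_1 = 0.6556 V
V_th = V_1 - V_2 = 0.6556 - 0 = 0.6556 V
Step 2 — R_th: zero the source — replace V1 by a short circuit (node 2 merges into node 0) — and find the resistance seen between A (node 1) and B (node 0).
Reduce the network between node 1 (A) and node 0 (B) by series/parallel combination:
  Rp1 = R1 ‖ R2 ‖ R3 (parallel, all between nodes 0 and 1) = 1/(1/4700 + 1/9100 + 1/220) = 205.4 Ω
R_th = 205.4 Ω
I_n = V_th/R_th = 0.6556/205.4 = 0.003191 A, and R_n = R_th = 205.4 Ω

Final answer: I_n = 0.003191 A, R_n = 205.4 Ω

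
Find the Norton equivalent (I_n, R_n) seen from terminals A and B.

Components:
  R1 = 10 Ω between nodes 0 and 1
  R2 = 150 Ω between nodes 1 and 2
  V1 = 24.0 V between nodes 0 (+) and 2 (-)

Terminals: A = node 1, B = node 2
Find the Thévenin equivalent first; then I_n = V_th/R_th and R_n = R_th.
Step 1 — V_th is the open-circuit voltage V_A - V_B (nothing connected across the terminals).
Nodal analysis, taking node 2 as the 0 V reference.
Source V1 fixes V_0 = 24 V.
KCL at each unknown node (sum of currents leaving = 0; resistances in Ω):
  Node 1: (V_1 - 24)/10 + (V_1 - 0)/150 = 0
Collecting terms: 0.1067 × V_1 = 2.4  =>  V_1 = 22.5 V
V_th = V_1 - V_2 = 22.5 - 0 = 22.5 V
Step 2 — R_th: zero the source — replace V1 by a short circuit (node 2 merges into node 0) — and find the resistance seen between A (node 1) and B (node 0).
Reduce the network between node 1 (A) and node 0 (B) by series/parallel combination:
  Rp1 = R1 ‖ R2 (parallel, both between nodes 0 and 1) = 1/(1/10 + 1/150) = 9.375 Ω
R_th = 9.375 Ω
I_n = V_th/R_th = 22.5/9.375 = 2.4 A, and R_n = R_th = 9.375 Ω

Final answer: I_n = 2.4 A, R_n = 9.375 Ω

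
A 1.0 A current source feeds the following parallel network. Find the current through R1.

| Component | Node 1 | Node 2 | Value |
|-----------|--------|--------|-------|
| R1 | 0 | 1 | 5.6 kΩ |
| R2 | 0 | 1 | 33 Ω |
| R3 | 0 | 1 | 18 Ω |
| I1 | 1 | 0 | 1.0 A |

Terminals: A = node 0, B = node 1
All resistors sit directly between nodes 0 and 1, so they are in parallel and share one voltage V; the full source current 1 A splits among them.
1/R_par = 1/5600 + 1/33 + 1/18 = 0.08604 S  =>  R_par = 11.62 Ω
V = I × R_par = 1 × 11.62 = 11.62 V
I_R1 = V/R1 = 11.62/5600 = 0.002076 A

Final answer: 0.002076 A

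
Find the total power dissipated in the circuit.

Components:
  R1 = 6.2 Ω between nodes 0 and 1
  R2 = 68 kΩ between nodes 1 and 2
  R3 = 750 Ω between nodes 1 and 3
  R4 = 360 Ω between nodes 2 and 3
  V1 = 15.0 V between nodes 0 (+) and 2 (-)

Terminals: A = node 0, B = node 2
Nodal analysis, taking node 2 as the 0 V reference.
Source V1 fixes V_0 = 15 V.
KCL at each unknown node (sum of currents leaving = 0; resistances in Ω):
  Node 1: (V_1 - 15)/6.2 + (V_1 - 0)/68000 + (V_1 - V_3)/750 = 0
  Node 3: (V_3 - V_1)/750 + (V_3 - 0)/360 = 0
Collecting terms (coefficients in siemens):
  0.1626·V_1 - 0.001333·V_3 = 2.419
  0.004111·V_3 - 0.001333·V_1 = 0
Determinant D = (0.1626)(0.004111) - (-0.001333)(-0.001333) = 0.0006668
V_1 = [(2.419)(0.004111) - (-0.001333)(0)]/D = 14.92 V
V_3 = [(0.1626)(0) - (2.419)(-0.001333)]/D = 4.837 V
Power in each resistor, P = (ΔV)²/R:
  P_R1 = (15 - 14.92)²/6.2 = 0.001156 W
  P_R2 = (14.92 - 0)²/68000 = 0.003272 W
  P_R3 = (14.92 - 4.837)²/750 = 0.1354 W
  P_R4 = (0 - 4.837)²/360 = 0.065 W
P_total = P_R1 + P_R2 + P_R3 + P_R4 = 0.2048 W

Final answer: 0.2048 W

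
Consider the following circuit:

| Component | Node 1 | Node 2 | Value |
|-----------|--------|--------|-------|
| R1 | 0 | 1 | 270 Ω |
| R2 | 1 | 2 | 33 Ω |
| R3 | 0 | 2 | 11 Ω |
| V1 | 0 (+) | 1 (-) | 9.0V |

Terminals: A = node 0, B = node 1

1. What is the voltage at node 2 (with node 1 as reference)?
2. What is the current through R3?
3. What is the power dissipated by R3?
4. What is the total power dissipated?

Nodal analysis, taking node 1 as the 0 V reference.
Source V1 fixes V_0 = 9 V.
KCL at each unknown node (sum of currents leaving = 0; resistances in Ω):
  Node 2: (V_2 - 0)/33 + (V_2 - 9)/11 = 0
Collecting terms: 0.1212 × V_2 = 0.8182  =>  V_2 = 6.75 V
Part 1:
  Read off the nodal solution: V_2 = 6.75 V
Part 2:
  I_R3 = (V_0 - V_2)/R3 = (9 - 6.75)/11 = 0.2045 A
  Magnitude: I_R3 = 0.2045 A
Part 3:
  I_R3 = (V_0 - V_2)/R3 = (9 - 6.75)/11 = 0.2045 A
  P_R3 = I_R3² × R3 = (0.2045)² × 11 = 0.4602 W
Part 4:
  Power in each resistor, P = (ΔV)²/R:
    P_R1 = (9 - 0)²/270 = 0.3 W
    P_R2 = (0 - 6.75)²/33 = 1.381 W
    P_R3 = (9 - 6.75)²/11 = 0.4602 W
  P_total = P_R1 + P_R2 + P_R3 = 2.141 W

Final answers:
1. V_2 = 6.75 V
2. I_R3 = 0.2045 A
3. P_R3 = 0.4602 W
4. P_total = 2.141 W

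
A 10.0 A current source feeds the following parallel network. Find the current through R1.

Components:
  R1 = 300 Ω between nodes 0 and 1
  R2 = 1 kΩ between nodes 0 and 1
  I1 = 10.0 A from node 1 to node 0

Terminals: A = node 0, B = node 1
All resistors sit directly between nodes 0 and 1, so they are in parallel and share one voltage V; the full source current 10 A splits among them.
1/R_par = 1/300 + 1/1000 = 0.004333 S  =>  R_par = 230.8 Ω
V = I × R_par = 10 × 230.8 = 2308 V
I_R1 = V/R1 = 2308/300 = 7.692 A

Final answer: 7.692 A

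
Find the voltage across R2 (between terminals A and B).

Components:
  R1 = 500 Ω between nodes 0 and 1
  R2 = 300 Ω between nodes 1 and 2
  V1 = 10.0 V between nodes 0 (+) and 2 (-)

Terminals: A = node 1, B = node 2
R1 and R2 are in series across V1 (node 0 → node 1 → node 2), and the output A–B is taken across R2, so this is a voltage divider.
Series current: I = V1/(R1 + R2) = 10/(500 + 300) = 10/800 = 0.0125 A
V_R2 = I × R2 = V1 × R2/(R1 + R2) = 10 × 300/800 = 3.75 V

Final answer: 3.75 V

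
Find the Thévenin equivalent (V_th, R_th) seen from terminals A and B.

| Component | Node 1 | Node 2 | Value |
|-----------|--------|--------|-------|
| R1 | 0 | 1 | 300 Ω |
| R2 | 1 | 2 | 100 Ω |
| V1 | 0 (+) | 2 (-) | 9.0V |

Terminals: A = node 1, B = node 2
Step 1 — V_th is the open-circuit voltage V_A - V_B (nothing connected across the terminals).
Nodal analysis, taking node 2 as the 0 V reference.
Source V1 fixes V_0 = 9 V.
KCL at each unknown node (sum of currents leaving = 0; resistances in Ω):
  Node 1: (V_1 - 9)/300 + (V_1 - 0)/100 = 0
Collecting terms: 0.01333 × V_1 = 0.03  =>  V_1 = 2.25 V
V_th = V_1 - V_2 = 2.25 - 0 = 2.25 V
Step 2 — R_th: zero the source — replace V1 by a short circuit (node 2 merges into node 0) — and find the resistance seen between A (node 1) and B (node 0).
Reduce the network between node 1 (A) and node 0 (B) by series/parallel combination:
  Rp1 = R1 ‖ R2 (parallel, both between nodes 0 and 1) = 1/(1/300 + 1/100) = 75 Ω
R_th = 75 Ω

Final answer: V_th = 2.25 V, R_th = 75 Ω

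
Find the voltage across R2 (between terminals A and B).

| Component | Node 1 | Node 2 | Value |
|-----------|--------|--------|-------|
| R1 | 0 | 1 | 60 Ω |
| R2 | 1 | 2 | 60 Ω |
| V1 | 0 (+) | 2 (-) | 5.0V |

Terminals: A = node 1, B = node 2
R1 and R2 are in series across V1 (node 0 → node 1 → node 2), and the output A–B is taken across R2, so this is a voltage divider.
Series current: I = V1/(R1 + R2) = 5/(60 + 60) = 5/120 = 0.04167 A
V_R2 = I × R2 = V1 × R2/(R1 + R2) = 5 × 60/120 = 2.5 V

Final answer: 2.5 V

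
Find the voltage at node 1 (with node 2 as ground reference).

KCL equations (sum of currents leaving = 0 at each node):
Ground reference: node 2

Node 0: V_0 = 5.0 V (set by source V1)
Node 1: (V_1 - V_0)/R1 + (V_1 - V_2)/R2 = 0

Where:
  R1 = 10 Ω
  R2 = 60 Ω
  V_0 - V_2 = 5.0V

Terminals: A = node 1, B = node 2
Nodal analysis, taking node 2 as the 0 V reference.
Source V1 fixes V_0 = 5 V.
KCL at each unknown node (sum of currents leaving = 0; resistances in Ω):
  Node 1: (V_1 - 5)/10 + (V_1 - 0)/60 = 0
Collecting terms: 0.1167 × V_1 = 0.5  =>  V_1 = 4.286 V
The requested potential is V_1 = 4.286 V.

Final answer: V_1 = 4.286 V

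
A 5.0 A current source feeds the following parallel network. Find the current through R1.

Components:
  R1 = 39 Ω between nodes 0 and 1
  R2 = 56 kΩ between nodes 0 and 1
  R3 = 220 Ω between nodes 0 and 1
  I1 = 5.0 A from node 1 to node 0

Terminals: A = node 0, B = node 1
All resistors sit directly between nodes 0 and 1, so they are in parallel and share one voltage V; the full source current 5 A splits among them.
1/R_par = 1/39 + 1/56000 + 1/220 = 0.0302 S  =>  R_par = 33.11 Ω
V = I × R_par = 5 × 33.11 = 165.5 V
I_R1 = V/R1 = 165.5/39 = 4.245 A

Final answer: 4.245 A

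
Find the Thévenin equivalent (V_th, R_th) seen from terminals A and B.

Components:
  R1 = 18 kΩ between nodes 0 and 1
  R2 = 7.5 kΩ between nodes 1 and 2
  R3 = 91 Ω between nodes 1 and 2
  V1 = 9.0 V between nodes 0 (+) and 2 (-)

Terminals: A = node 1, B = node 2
Step 1 — V_th is the open-circuit voltage V_A - V_B (nothing connected across the terminals).
Nodal analysis, taking node 2 as the 0 V reference.
Source V1 fixes V_0 = 9 V.
KCL at each unknown node (sum of currents leaving = 0; resistances in Ω):
  Node 1: (V_1 - 9)/18000 + (V_1 - 0)/7500 + (V_1 - 0)/91 = 0
Collecting terms: 0.01118 × V_1 = 0.0005  =>  V_1 = 0.04473 V
V_th = V_1 - V_2 = 0.04473 - 0 = 0.04473 V
Step 2 — R_th: zero the source — replace V1 by a short circuit (node 2 merges into node 0) — and find the resistance seen between A (node 1) and B (node 0).
Reduce the network between node 1 (A) and node 0 (B) by series/parallel combination:
  Rp1 = R1 ‖ R2 ‖ R3 (parallel, all between nodes 0 and 1) = 1/(1/18000 + 1/7500 + 1/91) = 89.46 Ω
R_th = 89.46 Ω

Final answer: V_th = 0.04473 V, R_th = 89.46 Ω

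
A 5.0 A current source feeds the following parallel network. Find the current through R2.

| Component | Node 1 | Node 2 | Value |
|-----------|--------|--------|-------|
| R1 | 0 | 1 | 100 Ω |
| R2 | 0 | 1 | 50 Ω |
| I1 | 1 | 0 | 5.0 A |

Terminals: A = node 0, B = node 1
All resistors sit directly between nodes 0 and 1, so they are in parallel and share one voltage V; the full source current 5 A splits among them.
1/R_par = 1/100 + 1/50 = 0.03 S  =>  R_par = 33.33 Ω
V = I × R_par = 5 × 33.33 = 166.7 V
I_R2 = V/R2 = 166.7/50 = 3.333 A

Final answer: 3.333 A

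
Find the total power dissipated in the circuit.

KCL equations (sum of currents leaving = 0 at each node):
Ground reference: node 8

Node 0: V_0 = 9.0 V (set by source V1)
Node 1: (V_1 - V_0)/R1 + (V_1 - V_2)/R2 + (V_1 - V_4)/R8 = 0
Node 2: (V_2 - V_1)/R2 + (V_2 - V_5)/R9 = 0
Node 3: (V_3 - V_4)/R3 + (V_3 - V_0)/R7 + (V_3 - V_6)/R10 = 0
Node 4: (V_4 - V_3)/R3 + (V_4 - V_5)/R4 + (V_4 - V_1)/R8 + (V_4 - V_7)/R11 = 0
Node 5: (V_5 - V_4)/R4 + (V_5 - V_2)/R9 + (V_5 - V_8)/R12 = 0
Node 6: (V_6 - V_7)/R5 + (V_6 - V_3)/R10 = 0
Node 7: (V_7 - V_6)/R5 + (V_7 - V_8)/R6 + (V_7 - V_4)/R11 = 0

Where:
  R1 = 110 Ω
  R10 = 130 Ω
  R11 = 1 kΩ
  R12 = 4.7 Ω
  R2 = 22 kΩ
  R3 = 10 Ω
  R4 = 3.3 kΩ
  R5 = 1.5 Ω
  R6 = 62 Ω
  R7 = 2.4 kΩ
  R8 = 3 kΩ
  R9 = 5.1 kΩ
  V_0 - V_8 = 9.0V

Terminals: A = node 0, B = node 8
Nodal analysis, taking node 8 as the 0 V reference.
Source V1 fixes V_0 = 9 V.
KCL at each unknown node (sum of currents leaving = 0; resistances in Ω):
  Node 1: (V_1 - 9)/110 + (V_1 - V_2)/22000 + (V_1 - V_4)/3000 = 0
  Node 2: (V_2 - V_1)/22000 + (V_2 - V_5)/5100 = 0
  Node 3: (V_3 - V_4)/10 + (V_3 - 9)/2400 + (V_3 - V_6)/130 = 0
  Node 4: (V_4 - V_3)/10 + (V_4 - V_5)/3300 + (V_4 - V_1)/3000 + (V_4 - V_7)/1000 = 0
  Node 5: (V_5 - V_4)/3300 + (V_5 - V_2)/5100 + (V_5 - 0)/4.7 = 0
  Node 6: (V_6 - V_7)/1.5 + (V_6 - V_3)/130 = 0
  Node 7: (V_7 - V_6)/1.5 + (V_7 - 0)/62 + (V_7 - V_4)/1000 = 0
Collecting terms (coefficients in siemens):
  0.00947·V_1 - 0.00004545·V_2 - 0.0003333·V_4 = 0.08182
  0.0002415·V_2 - 0.00004545·V_1 - 0.0001961·V_5 = 0
  0.1081·V_3 - 0.1·V_4 - 0.007692·V_6 = 0.00375
  0.1016·V_4 - 0.0003333·V_1 - 0.1·V_3 - 0.000303·V_5 - 0.001·V_7 = 0
  0.2133·V_5 - 0.0001961·V_2 - 0.000303·V_4 = 0
  0.6744·V_6 - 0.007692·V_3 - 0.6667·V_7 = 0
  0.6838·V_7 - 0.001·V_4 - 0.6667·V_6 = 0
Solving these 7 simultaneous equations (Gaussian elimination) gives:
  V_1 = 8.683 V, V_2 = 1.637 V, V_3 = 0.9941 V, V_4 = 1.01 V
  V_5 = 0.00294 V, V_6 = 0.3539 V, V_7 = 0.3465 V
Power in each resistor, P = (ΔV)²/R:
  P_R1 = (9 - 8.683)²/110 = 0.0009112 W
  P_R2 = (8.683 - 1.637)²/22000 = 0.002257 W
  P_R3 = (0.9941 - 1.01)²/10 = 0.00002525 W
  P_R4 = (1.01 - 0.00294)²/3300 = 0.0003073 W
  P_R5 = (0.3539 - 0.3465)²/1.5 = 0.00003638 W
  P_R6 = (0.3465 - 0)²/62 = 0.001936 W
  P_R7 = (9 - 0.9941)²/2400 = 0.02671 W
  P_R8 = (8.683 - 1.01)²/3000 = 0.01963 W
  P_R9 = (1.637 - 0.00294)²/5100 = 0.0005233 W
  P_R10 = (0.9941 - 0.3539)²/130 = 0.003153 W
  P_R11 = (1.01 - 0.3465)²/1000 = 0.0004403 W
  P_R12 = (0.00294 - 0)²/4.7 = 0.000001839 W
P_total = P_R1 + P_R2 + P_R3 + P_R4 + P_R5 + P_R6 + P_R7 + P_R8 + P_R9 + P_R10 + P_R11 + P_R12 = 0.05593 W

Final answer: 0.05593 W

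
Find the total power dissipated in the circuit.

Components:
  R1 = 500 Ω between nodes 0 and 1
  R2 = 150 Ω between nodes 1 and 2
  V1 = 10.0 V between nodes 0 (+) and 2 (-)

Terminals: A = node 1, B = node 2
Nodal analysis, taking node 2 as the 0 V reference.
Source V1 fixes V_0 = 10 V.
KCL at each unknown node (sum of currents leaving = 0; resistances in Ω):
  Node 1: (V_1 - 10)/500 + (V_1 - 0)/150 = 0
Collecting terms: 0.008667 × V_1 = 0.02  =>  V_1 = 2.308 V
Power in each resistor, P = (ΔV)²/R:
  P_R1 = (10 - 2.308)²/500 = 0.1183 W
  P_R2 = (2.308 - 0)²/150 = 0.0355 W
P_total = P_R1 + P_R2 = 0.1538 W

Final answer: 0.1538 W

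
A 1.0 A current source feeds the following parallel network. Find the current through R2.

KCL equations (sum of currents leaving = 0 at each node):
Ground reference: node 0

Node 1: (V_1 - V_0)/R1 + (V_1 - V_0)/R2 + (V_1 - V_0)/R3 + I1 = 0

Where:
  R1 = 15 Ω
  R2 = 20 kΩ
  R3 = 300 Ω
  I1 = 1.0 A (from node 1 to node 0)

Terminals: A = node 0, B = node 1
All resistors sit directly between nodes 0 and 1, so they are in parallel and share one voltage V; the full source current 1 A splits among them.
1/R_par = 1/15 + 1/20000 + 1/300 = 0.07005 S  =>  R_par = 14.28 Ω
V = I × R_par = 1 × 14.28 = 14.28 V
I_R2 = V/R2 = 14.28/20000 = 0.0007138 A

Final answer: 0.0007138 A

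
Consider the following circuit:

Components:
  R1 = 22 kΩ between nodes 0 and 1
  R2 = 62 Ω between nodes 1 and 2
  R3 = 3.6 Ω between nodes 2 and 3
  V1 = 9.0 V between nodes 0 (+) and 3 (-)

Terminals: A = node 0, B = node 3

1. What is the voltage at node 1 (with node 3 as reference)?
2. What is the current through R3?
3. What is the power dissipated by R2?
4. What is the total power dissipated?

Nodal analysis, taking node 3 as the 0 V reference.
Source V1 fixes V_0 = 9 V.
KCL at each unknown node (sum of currents leaving = 0; resistances in Ω):
  Node 1: (V_1 - 9)/22000 + (V_1 - V_2)/62 = 0
  Node 2: (V_2 - V_1)/62 + (V_2 - 0)/3.6 = 0
Collecting terms (coefficients in siemens):
  0.01617·V_1 - 0.01613·V_2 = 0.0004091
  0.2939·V_2 - 0.01613·V_1 = 0
Determinant D = (0.01617)(0.2939) - (-0.01613)(-0.01613) = 0.004494
V_1 = [(0.0004091)(0.2939) - (-0.01613)(0)]/D = 0.02676 V
V_2 = [(0.01617)(0) - (0.0004091)(-0.01613)]/D = 0.001468 V
Part 1:
  Read off the nodal solution: V_1 = 0.02676 V
Part 2:
  I_R3 = (V_2 - V_3)/R3 = (0.001468 - 0)/3.6 = 0.0004079 A
  Magnitude: I_R3 = 0.0004079 A
Part 3:
  I_R2 = (V_1 - V_2)/R2 = (0.02676 - 0.001468)/62 = 0.0004079 A
  P_R2 = I_R2² × R2 = (0.0004079)² × 62 = 0.00001031 W
Part 4:
  Power in each resistor, P = (ΔV)²/R:
    P_R1 = (9 - 0.02676)²/22000 = 0.00366 W
    P_R2 = (0.02676 - 0.001468)²/62 = 0.00001031 W
    P_R3 = (0.001468 - 0)²/3.6 = 0.0000005989 W
  P_total = P_R1 + P_R2 + P_R3 = 0.003671 W

Final answers:
1. V_1 = 0.02676 V
2. I_R3 = 0.0004079 A
3. P_R2 = 1.031e-05 W
4. P_total = 0.003671 W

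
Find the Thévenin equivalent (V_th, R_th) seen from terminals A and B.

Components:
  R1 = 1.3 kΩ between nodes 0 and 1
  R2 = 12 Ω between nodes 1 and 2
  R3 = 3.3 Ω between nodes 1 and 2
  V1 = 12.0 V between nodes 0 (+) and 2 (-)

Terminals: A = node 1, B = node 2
Step 1 — V_th is the open-circuit voltage V_A - V_B (nothing connected across the terminals).
Nodal analysis, taking node 2 as the 0 V reference.
Source V1 fixes V_0 = 12 V.
KCL at each unknown node (sum of currents leaving = 0; resistances in Ω):
  Node 1: (V_1 - 12)/1300 + (V_1 - 0)/12 + (V_1 - 0)/3.3 = 0
Collecting terms: 0.3871 × V_1 = 0.009231  =>  V_1 = 0.02384 V
V_th = V_1 - V_2 = 0.02384 - 0 = 0.02384 V
Step 2 — R_th: zero the source — replace V1 by a short circuit (node 2 merges into node 0) — and find the resistance seen between A (node 1) and B (node 0).
Reduce the network between node 1 (A) and node 0 (B) by series/parallel combination:
  Rp1 = R1 ‖ R2 ‖ R3 (parallel, all between nodes 0 and 1) = 1/(1/1300 + 1/12 + 1/3.3) = 2.583 Ω
R_th = 2.583 Ω

Final answer: V_th = 0.02384 V, R_th = 2.583 Ω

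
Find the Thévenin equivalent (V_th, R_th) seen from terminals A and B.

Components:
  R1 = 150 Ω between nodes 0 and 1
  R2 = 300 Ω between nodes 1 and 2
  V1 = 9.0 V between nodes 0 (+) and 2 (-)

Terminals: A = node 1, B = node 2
Step 1 — V_th is the open-circuit voltage V_A - V_B (nothing connected across the terminals).
Nodal analysis, taking node 2 as the 0 V reference.
Source V1 fixes V_0 = 9 V.
KCL at each unknown node (sum of currents leaving = 0; resistances in Ω):
  Node 1: (V_1 - 9)/150 + (V_1 - 0)/300 = 0
Collecting terms: 0.01 × V_1 = 0.06  =>  V_1 = 6 V
V_th = V_1 - V_2 = 6 - 0 = 6 V
Step 2 — R_th: zero the source — replace V1 by a short circuit (node 2 merges into node 0) — and find the resistance seen between A (node 1) and B (node 0).
Reduce the network between node 1 (A) and node 0 (B) by series/parallel combination:
  Rp1 = R1 ‖ R2 (parallel, both between nodes 0 and 1) = 1/(1/150 + 1/300) = 100 Ω
R_th = 100 Ω

Final answer: V_th = 6 V, R_th = 100 Ω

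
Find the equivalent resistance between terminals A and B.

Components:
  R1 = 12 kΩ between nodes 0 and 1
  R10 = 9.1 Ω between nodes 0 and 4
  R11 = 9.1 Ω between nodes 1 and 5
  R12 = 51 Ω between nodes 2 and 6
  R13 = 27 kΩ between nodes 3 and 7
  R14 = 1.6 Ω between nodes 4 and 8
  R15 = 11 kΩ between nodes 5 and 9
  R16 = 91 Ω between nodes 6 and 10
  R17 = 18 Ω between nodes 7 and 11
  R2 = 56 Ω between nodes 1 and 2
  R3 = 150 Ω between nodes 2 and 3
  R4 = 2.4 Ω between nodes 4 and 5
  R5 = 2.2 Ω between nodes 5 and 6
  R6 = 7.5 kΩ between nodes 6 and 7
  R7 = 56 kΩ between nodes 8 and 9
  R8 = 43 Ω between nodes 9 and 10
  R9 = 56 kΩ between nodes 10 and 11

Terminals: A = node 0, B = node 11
The network is not a plain series/parallel combination. Inject a 1 A test current into terminal A (node 0) and return it from terminal B (node 11); then R_eq = V_A / (1 A).
Nodal analysis, taking node 11 as the 0 V reference.
Current source I_test pushes 1 A into node 0 and draws it out of node 11.
KCL at each unknown node (sum of currents leaving = 0; resistances in Ω):
  Node 0: (V_0 - V_1)/12000 + (V_0 - V_4)/9.1 - 1 = 0
  Node 1: (V_1 - V_0)/12000 + (V_1 - V_2)/56 + (V_1 - V_5)/9.1 = 0
  Node 2: (V_2 - V_1)/56 + (V_2 - V_3)/150 + (V_2 - V_6)/51 = 0
  Node 3: (V_3 - V_2)/150 + (V_3 - V_7)/27000 = 0
  Node 4: (V_4 - V_0)/9.1 + (V_4 - V_5)/2.4 + (V_4 - V_8)/1.6 = 0
  Node 5: (V_5 - V_1)/9.1 + (V_5 - V_4)/2.4 + (V_5 - V_6)/2.2 + (V_5 - V_9)/11000 = 0
  Node 6: (V_6 - V_2)/51 + (V_6 - V_5)/2.2 + (V_6 - V_7)/7500 + (V_6 - V_10)/91 = 0
  Node 7: (V_7 - V_3)/27000 + (V_7 - V_6)/7500 + (V_7 - 0)/18 = 0
  Node 8: (V_8 - V_4)/1.6 + (V_8 - V_9)/56000 = 0
  Node 9: (V_9 - V_5)/11000 + (V_9 - V_8)/56000 + (V_9 - V_10)/43 = 0
  Node 10: (V_10 - V_6)/91 + (V_10 - V_9)/43 + (V_10 - 0)/56000 = 0
Collecting terms (coefficients in siemens):
  0.11·V_0 - 0.00008333·V_1 - 0.1099·V_4 = 1
  0.1278·V_1 - 0.00008333·V_0 - 0.01786·V_2 - 0.1099·V_5 = 0
  0.04413·V_2 - 0.01786·V_1 - 0.006667·V_3 - 0.01961·V_6 = 0
  0.006704·V_3 - 0.006667·V_2 - 0.00003704·V_7 = 0
  1.152·V_4 - 0.1099·V_0 - 0.4167·V_5 - 0.625·V_8 = 0
  0.9812·V_5 - 0.1099·V_1 - 0.4167·V_4 - 0.4545·V_6 - 0.00009091·V_9 = 0
  0.4853·V_6 - 0.01961·V_2 - 0.4545·V_5 - 0.0001333·V_7 - 0.01099·V_10 = 0
  0.05573·V_7 - 0.00003704·V_3 - 0.0001333·V_6 = 0
  0.625·V_8 - 0.625·V_4 - 0.00001786·V_9 = 0
  0.02336·V_9 - 0.00009091·V_5 - 0.00001786·V_8 - 0.02326·V_10 = 0
  0.03426·V_10 - 0.01099·V_6 - 0.02326·V_9 = 0
Solving these 11 simultaneous equations (Gaussian elimination) gives:
  V_0 = 5348 V, V_1 = 5336 V, V_2 = 5330 V, V_3 = 5301 V
  V_4 = 5339 V, V_5 = 5337 V, V_6 = 5335 V, V_7 = 16.29 V
  V_8 = 5339 V, V_9 = 5326 V, V_10 = 5326 V
R_eq = V_0 / 1 A = 5348 Ω = 5.348 kΩ

Final answer: 5.348 kΩ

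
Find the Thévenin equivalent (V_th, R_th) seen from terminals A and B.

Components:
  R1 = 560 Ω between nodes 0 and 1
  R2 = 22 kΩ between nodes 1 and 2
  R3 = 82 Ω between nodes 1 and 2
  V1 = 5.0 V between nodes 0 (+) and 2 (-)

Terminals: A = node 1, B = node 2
Step 1 — V_th is the open-circuit voltage V_A - V_B (nothing connected across the terminals).
Nodal analysis, taking node 2 as the 0 V reference.
Source V1 fixes V_0 = 5 V.
KCL at each unknown node (sum of currents leaving = 0; resistances in Ω):
  Node 1: (V_1 - 5)/560 + (V_1 - 0)/22000 + (V_1 - 0)/82 = 0
Collecting terms: 0.01403 × V_1 = 0.008929  =>  V_1 = 0.6366 V
V_th = V_1 - V_2 = 0.6366 - 0 = 0.6366 V
Step 2 — R_th: zero the source — replace V1 by a short circuit (node 2 merges into node 0) — and find the resistance seen between A (node 1) and B (node 0).
Reduce the network between node 1 (A) and node 0 (B) by series/parallel combination:
  Rp1 = R1 ‖ R2 ‖ R3 (parallel, all between nodes 0 and 1) = 1/(1/560 + 1/22000 + 1/82) = 71.29 Ω
R_th = 71.29 Ω

Final answer: V_th = 0.6366 V, R_th = 71.29 Ω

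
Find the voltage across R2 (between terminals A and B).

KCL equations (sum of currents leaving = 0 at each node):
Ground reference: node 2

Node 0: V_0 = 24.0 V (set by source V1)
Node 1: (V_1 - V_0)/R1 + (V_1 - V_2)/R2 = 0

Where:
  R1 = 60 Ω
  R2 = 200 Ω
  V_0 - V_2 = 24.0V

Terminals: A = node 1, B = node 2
R1 and R2 are in series across V1 (node 0 → node 1 → node 2), and the output A–B is taken across R2, so this is a voltage divider.
Series current: I = V1/(R1 + R2) = 24/(60 + 200) = 24/260 = 0.09231 A
V_R2 = I × R2 = V1 × R2/(R1 + R2) = 24 × 200/260 = 18.46 V

Final answer: 18.46 V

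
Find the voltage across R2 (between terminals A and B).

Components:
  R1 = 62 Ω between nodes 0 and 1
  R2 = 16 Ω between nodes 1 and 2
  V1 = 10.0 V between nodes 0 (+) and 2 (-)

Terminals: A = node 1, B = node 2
R1 and R2 are in series across V1 (node 0 → node 1 → node 2), and the output A–B is taken across R2, so this is a voltage divider.
Series current: I = V1/(R1 + R2) = 10/(62 + 16) = 10/78 = 0.1282 A
V_R2 = I × R2 = V1 × R2/(R1 + R2) = 10 × 16/78 = 2.051 V

Final answer: 2.051 V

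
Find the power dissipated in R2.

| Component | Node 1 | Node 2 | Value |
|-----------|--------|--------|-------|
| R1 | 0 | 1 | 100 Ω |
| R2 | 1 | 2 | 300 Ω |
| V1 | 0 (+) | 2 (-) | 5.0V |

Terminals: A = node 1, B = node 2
Nodal analysis, taking node 2 as the 0 V reference.
Source V1 fixes V_0 = 5 V.
KCL at each unknown node (sum of currents leaving = 0; resistances in Ω):
  Node 1: (V_1 - 5)/100 + (V_1 - 0)/300 = 0
Collecting terms: 0.01333 × V_1 = 0.05  =>  V_1 = 3.75 V
I_R2 = (V_1 - V_2)/R2 = (3.75 - 0)/300 = 0.0125 A
P_R2 = I_R2² × R2 = (0.0125)² × 300 = 0.04688 W

Final answer: 0.04688 W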